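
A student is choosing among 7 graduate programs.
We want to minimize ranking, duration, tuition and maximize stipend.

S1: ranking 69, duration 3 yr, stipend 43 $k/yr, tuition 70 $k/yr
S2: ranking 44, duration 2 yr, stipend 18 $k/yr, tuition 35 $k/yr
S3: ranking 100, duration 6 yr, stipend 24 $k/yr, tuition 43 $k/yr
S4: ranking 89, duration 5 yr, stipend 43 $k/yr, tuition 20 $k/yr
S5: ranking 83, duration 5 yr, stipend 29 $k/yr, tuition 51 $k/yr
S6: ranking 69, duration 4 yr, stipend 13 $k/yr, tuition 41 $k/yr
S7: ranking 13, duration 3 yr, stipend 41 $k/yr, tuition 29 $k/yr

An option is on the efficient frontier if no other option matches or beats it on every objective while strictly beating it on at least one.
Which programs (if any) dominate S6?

S2, S7

S2: ranking 44≤69, duration 2≤4, stipend 18≥13, tuition 35≤41 — dominates S6.
S7: ranking 13≤69, duration 3≤4, stipend 41≥13, tuition 29≤41 — dominates S6.
Others (S1, S3, S4, S5) are each worse than S6 on at least one objective.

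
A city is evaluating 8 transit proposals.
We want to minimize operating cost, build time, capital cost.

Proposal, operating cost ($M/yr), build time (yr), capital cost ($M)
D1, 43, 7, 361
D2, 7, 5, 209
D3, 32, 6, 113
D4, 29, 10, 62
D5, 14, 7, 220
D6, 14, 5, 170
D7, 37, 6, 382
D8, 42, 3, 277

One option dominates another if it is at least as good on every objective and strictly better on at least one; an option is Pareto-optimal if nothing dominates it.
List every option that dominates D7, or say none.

D2, D3, D6

D2: operating cost 7≤37, build time 5≤6, capital cost 209≤382 — dominates D7.
D3: operating cost 32≤37, build time 6≤6, capital cost 113≤382 — dominates D7.
D6: operating cost 14≤37, build time 5≤6, capital cost 170≤382 — dominates D7.
Others (D1, D4, D5, D8) are each worse than D7 on at least one objective.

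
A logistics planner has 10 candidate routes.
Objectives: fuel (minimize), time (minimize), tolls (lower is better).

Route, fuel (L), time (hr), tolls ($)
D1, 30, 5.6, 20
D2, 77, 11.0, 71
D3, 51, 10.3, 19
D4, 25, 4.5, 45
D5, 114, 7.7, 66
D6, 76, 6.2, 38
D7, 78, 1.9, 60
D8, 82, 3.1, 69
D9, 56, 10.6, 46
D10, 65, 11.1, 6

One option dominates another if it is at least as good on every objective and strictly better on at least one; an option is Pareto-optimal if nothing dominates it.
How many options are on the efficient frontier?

D1: not dominated.
D2: dominated by D1 (fuel 30≤77, time 5.6≤11.0, tolls 20≤71).
D3: not dominated.
D4: not dominated (best fuel).
D5: dominated by D1 (fuel 30≤114, time 5.6≤7.7, tolls 20≤66).
D6: dominated by D1 (fuel 30≤76, time 5.6≤6.2, tolls 20≤38).
D7: not dominated (best time).
D8: dominated by D7 (fuel 78≤82, time 1.9≤3.1, tolls 60≤69).
D9: dominated by D1 (fuel 30≤56, time 5.6≤10.6, tolls 20≤46).
D10: not dominated (best tolls).
Pareto-optimal: D1, D3, D4, D7, D10 → 5.

5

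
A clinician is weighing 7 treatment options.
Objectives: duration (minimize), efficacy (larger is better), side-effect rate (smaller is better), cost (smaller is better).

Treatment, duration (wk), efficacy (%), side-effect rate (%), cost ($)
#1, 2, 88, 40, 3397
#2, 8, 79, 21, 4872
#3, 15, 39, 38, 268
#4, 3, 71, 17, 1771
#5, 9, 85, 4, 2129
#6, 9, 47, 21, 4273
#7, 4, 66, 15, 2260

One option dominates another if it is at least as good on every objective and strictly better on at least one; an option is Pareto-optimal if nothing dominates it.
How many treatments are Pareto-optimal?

#1: not dominated (best duration).
#2: not dominated.
#3: not dominated (best cost).
#4: not dominated.
#5: not dominated (best side-effect rate).
#6: dominated by #4 (duration 3≤9, efficacy 71≥47, side-effect rate 17≤21, cost 1771≤4273).
#7: not dominated.
Pareto-optimal: #1, #2, #3, #4, #5, #7 → 6.

6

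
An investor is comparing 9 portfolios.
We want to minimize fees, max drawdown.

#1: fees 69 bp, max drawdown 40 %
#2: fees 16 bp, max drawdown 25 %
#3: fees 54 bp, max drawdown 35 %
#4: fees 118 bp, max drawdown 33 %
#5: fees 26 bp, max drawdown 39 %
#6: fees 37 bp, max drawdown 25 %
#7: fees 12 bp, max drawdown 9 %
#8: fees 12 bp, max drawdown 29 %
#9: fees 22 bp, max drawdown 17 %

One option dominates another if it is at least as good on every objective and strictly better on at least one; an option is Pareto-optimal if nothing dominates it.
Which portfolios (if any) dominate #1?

#2: fees 16≤69, max drawdown 25≤40 — dominates #1.
#3: fees 54≤69, max drawdown 35≤40 — dominates #1.
#5: fees 26≤69, max drawdown 39≤40 — dominates #1.
#6: fees 37≤69, max drawdown 25≤40 — dominates #1.
#7: fees 12≤69, max drawdown 9≤40 — dominates #1.
#8: fees 12≤69, max drawdown 29≤40 — dominates #1.
#9: fees 22≤69, max drawdown 17≤40 — dominates #1.
Others (#4) are each worse than #1 on at least one objective.

#2, #3, #5, #6, #7, #8, #9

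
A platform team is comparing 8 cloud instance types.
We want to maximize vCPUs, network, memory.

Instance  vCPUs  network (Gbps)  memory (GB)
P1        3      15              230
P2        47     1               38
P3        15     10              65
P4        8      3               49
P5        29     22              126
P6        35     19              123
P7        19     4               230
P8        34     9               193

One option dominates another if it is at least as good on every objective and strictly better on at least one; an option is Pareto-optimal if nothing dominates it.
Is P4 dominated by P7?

P7 vs P4: vCPUs 19≥8, network 4≥3, memory 230≥49 — P7 is at least as good on every objective with at least one strict improvement.

Yes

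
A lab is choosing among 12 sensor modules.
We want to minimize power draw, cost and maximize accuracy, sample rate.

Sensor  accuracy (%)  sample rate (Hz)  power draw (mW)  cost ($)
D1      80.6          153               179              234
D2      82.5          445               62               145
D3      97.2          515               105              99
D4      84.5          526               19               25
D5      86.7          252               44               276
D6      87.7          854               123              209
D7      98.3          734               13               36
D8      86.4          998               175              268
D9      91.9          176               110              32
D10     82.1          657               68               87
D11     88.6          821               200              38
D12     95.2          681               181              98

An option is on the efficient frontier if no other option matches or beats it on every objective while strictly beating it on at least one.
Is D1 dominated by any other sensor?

Yes

D2 vs D1: accuracy 82.5≥80.6, sample rate 445≥153, power draw 62≤179, cost 145≤234 — D2 is at least as good on every objective and strictly better on at least one, so D2 dominates D1.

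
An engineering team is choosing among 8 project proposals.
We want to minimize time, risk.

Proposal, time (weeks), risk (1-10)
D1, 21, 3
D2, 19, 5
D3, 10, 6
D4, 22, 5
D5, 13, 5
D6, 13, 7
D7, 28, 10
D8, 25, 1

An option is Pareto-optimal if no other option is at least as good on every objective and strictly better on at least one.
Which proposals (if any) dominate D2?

D5: time 13≤19, risk 5≤5 — dominates D2.
Others (D1, D3, D4, D6, D7, D8) are each worse than D2 on at least one objective.

D5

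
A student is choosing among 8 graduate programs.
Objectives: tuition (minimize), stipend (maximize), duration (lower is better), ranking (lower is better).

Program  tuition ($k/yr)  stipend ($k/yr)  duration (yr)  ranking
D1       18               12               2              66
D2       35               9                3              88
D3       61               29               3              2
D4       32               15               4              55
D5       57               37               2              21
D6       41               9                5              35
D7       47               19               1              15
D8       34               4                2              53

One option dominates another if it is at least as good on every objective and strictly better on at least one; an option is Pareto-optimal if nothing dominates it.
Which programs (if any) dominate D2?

D1

D1: tuition 18≤35, stipend 12≥9, duration 2≤3, ranking 66≤88 — dominates D2.
Others (D3, D4, D5, D6, D7, D8) are each worse than D2 on at least one objective.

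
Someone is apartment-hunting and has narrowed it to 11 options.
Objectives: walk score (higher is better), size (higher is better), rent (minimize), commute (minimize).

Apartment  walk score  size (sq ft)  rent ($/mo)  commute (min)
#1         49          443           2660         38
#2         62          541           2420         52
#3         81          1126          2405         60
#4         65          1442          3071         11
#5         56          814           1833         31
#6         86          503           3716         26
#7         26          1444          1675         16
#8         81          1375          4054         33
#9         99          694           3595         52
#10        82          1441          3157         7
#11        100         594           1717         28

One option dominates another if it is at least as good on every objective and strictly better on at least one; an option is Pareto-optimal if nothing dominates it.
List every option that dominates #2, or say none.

#11

#11: walk score 100≥62, size 594≥541, rent 1717≤2420, commute 28≤52 — dominates #2.
Others (#1, #3, #4, #5, #6, #7, #8, #9, #10) are each worse than #2 on at least one objective.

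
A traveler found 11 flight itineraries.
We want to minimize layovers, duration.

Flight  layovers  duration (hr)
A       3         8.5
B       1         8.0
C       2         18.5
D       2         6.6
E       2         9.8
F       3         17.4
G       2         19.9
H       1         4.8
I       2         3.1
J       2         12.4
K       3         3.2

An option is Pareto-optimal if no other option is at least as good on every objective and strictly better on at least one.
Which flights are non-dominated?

H, I

A: dominated by B (layovers 1≤3, duration 8.0≤8.5).
B: dominated by H (layovers 1≤1, duration 4.8≤8.0).
C: dominated by B (layovers 1≤2, duration 8.0≤18.5).
D: dominated by H (layovers 1≤2, duration 4.8≤6.6).
E: dominated by B (layovers 1≤2, duration 8.0≤9.8).
F: dominated by A (layovers 3≤3, duration 8.5≤17.4).
G: dominated by B (layovers 1≤2, duration 8.0≤19.9).
H: not dominated.
I: not dominated (best duration).
J: dominated by B (layovers 1≤2, duration 8.0≤12.4).
K: dominated by I (layovers 2≤3, duration 3.1≤3.2).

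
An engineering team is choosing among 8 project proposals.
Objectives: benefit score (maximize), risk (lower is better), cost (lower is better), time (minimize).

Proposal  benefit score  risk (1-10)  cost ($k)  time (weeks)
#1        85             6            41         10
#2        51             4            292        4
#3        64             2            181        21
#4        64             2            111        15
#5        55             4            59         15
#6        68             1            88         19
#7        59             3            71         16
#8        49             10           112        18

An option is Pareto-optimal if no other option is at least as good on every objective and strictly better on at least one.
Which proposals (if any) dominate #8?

#1: benefit score 85≥49, risk 6≤10, cost 41≤112, time 10≤18 — dominates #8.
#4: benefit score 64≥49, risk 2≤10, cost 111≤112, time 15≤18 — dominates #8.
#5: benefit score 55≥49, risk 4≤10, cost 59≤112, time 15≤18 — dominates #8.
#7: benefit score 59≥49, risk 3≤10, cost 71≤112, time 16≤18 — dominates #8.
Others (#2, #3, #6) are each worse than #8 on at least one objective.

#1, #4, #5, #7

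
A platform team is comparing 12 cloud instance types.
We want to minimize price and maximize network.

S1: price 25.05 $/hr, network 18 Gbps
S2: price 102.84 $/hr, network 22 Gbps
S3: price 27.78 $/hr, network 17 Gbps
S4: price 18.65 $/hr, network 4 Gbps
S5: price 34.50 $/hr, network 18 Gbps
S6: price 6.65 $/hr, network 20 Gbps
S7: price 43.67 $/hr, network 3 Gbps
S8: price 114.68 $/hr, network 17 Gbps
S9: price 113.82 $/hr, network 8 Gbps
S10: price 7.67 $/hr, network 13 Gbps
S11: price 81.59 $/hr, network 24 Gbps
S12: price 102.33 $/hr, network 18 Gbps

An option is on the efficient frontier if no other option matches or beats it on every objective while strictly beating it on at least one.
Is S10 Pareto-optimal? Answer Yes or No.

No

S6 vs S10: price 6.65≤7.67, network 20≥13 — S6 is at least as good on every objective and strictly better on at least one, so S6 dominates S10.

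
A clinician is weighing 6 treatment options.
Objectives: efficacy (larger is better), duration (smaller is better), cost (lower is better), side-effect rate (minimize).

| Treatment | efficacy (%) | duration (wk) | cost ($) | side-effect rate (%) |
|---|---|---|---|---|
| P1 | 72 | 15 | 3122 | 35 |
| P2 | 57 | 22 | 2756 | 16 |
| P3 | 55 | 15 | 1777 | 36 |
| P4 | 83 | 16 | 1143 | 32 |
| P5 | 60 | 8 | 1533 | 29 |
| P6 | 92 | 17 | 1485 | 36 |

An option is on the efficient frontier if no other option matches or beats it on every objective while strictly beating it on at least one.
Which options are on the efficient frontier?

P1, P2, P4, P5, P6

P1: not dominated.
P2: not dominated (best side-effect rate).
P3: dominated by P5 (efficacy 60≥55, duration 8≤15, cost 1533≤1777, side-effect rate 29≤36).
P4: not dominated (best cost).
P5: not dominated (best duration).
P6: not dominated (best efficacy).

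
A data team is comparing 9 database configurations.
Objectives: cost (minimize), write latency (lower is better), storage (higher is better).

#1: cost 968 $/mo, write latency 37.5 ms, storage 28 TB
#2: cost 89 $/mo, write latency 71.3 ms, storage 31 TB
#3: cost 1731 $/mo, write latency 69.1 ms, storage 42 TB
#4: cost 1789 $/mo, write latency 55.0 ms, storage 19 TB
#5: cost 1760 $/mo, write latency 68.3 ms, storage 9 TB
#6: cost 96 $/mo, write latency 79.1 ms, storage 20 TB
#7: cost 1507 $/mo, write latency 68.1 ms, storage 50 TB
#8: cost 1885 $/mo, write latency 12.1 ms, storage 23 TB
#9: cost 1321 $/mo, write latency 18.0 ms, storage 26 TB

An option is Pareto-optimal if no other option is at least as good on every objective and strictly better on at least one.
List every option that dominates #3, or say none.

#7

#7: cost 1507≤1731, write latency 68.1≤69.1, storage 50≥42 — dominates #3.
Others (#1, #2, #4, #5, #6, #8, #9) are each worse than #3 on at least one objective.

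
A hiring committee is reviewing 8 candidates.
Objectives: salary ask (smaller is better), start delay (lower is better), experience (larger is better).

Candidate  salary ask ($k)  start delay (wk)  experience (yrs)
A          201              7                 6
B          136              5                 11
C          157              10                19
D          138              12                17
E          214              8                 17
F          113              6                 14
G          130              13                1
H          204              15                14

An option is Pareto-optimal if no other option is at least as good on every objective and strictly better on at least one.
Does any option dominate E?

A: worse on experience (6 vs 17).
B: worse on experience (11 vs 17).
C: worse on start delay (10 vs 8).
D: worse on start delay (12 vs 8).
F: worse on experience (14 vs 17).
G: worse on start delay (13 vs 8).
H: worse on start delay (15 vs 8).
No option is at least as good as E on every objective and strictly better on one.

No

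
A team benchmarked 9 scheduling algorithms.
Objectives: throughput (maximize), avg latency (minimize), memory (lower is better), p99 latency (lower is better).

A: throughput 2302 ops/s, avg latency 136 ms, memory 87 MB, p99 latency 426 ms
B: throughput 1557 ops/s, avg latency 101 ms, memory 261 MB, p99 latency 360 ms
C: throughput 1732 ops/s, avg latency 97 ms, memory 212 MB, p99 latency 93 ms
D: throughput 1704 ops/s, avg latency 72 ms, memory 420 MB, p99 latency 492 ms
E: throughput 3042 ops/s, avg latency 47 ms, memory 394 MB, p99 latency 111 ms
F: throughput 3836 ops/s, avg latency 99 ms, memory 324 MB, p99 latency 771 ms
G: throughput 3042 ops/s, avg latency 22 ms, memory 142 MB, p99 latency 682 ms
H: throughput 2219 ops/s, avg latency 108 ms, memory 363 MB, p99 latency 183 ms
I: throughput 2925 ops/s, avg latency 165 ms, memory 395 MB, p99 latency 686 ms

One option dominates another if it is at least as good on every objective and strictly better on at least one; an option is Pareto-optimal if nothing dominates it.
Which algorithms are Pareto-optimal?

A, C, E, F, G, H

A: not dominated (best memory).
B: dominated by C (throughput 1732≥1557, avg latency 97≤101, memory 212≤261, p99 latency 93≤360).
C: not dominated (best p99 latency).
D: dominated by E (throughput 3042≥1704, avg latency 47≤72, memory 394≤420, p99 latency 111≤492).
E: not dominated.
F: not dominated (best throughput).
G: not dominated (best avg latency).
H: not dominated.
I: dominated by E (throughput 3042≥2925, avg latency 47≤165, memory 394≤395, p99 latency 111≤686).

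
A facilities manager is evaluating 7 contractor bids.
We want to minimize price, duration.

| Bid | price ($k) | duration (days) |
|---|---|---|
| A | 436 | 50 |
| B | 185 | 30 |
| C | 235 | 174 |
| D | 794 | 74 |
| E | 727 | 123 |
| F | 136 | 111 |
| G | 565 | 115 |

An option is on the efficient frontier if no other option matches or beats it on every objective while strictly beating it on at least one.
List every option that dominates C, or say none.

B: price 185≤235, duration 30≤174 — dominates C.
F: price 136≤235, duration 111≤174 — dominates C.
Others (A, D, E, G) are each worse than C on at least one objective.

B, F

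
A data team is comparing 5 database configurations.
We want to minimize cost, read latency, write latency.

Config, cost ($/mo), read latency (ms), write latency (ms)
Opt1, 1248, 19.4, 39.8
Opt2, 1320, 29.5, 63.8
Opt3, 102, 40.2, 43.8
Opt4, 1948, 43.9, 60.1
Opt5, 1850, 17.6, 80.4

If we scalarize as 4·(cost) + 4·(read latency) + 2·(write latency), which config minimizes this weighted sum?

Opt3

Opt1: 4·1248 + 4·19.4 + 2·39.8 = 5149.2
Opt2: 4·1320 + 4·29.5 + 2·63.8 = 5525.6
Opt3: 4·102 + 4·40.2 + 2·43.8 = 656.4
Opt4: 4·1948 + 4·43.9 + 2·60.1 = 8087.8
Opt5: 4·1850 + 4·17.6 + 2·80.4 = 7631.2
Lowest: Opt3 at 656.4.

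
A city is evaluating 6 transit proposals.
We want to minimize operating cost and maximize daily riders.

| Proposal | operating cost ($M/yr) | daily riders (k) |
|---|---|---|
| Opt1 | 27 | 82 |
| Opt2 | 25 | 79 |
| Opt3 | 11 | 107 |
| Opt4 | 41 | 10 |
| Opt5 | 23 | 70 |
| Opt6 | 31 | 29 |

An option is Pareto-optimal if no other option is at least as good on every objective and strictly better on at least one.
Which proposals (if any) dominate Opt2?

Opt3

Opt3: operating cost 11≤25, daily riders 107≥79 — dominates Opt2.
Others (Opt1, Opt4, Opt5, Opt6) are each worse than Opt2 on at least one objective.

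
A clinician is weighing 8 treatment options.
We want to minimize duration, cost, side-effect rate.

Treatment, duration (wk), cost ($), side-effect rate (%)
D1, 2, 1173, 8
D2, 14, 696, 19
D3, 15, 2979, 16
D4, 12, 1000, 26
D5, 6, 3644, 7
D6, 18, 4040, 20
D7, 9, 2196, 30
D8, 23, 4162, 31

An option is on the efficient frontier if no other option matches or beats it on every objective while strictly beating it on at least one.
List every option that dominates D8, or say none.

D1: duration 2≤23, cost 1173≤4162, side-effect rate 8≤31 — dominates D8.
D2: duration 14≤23, cost 696≤4162, side-effect rate 19≤31 — dominates D8.
D3: duration 15≤23, cost 2979≤4162, side-effect rate 16≤31 — dominates D8.
D4: duration 12≤23, cost 1000≤4162, side-effect rate 26≤31 — dominates D8.
D5: duration 6≤23, cost 3644≤4162, side-effect rate 7≤31 — dominates D8.
D6: duration 18≤23, cost 4040≤4162, side-effect rate 20≤31 — dominates D8.
D7: duration 9≤23, cost 2196≤4162, side-effect rate 30≤31 — dominates D8.

D1, D2, D3, D4, D5, D6, D7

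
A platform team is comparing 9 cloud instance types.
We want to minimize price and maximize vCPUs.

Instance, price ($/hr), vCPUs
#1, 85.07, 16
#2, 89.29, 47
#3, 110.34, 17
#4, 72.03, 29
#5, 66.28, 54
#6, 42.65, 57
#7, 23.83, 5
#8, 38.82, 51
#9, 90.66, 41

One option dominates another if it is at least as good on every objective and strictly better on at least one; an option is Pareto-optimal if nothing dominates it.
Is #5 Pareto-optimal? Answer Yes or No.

#6 vs #5: price 42.65≤66.28, vCPUs 57≥54 — #6 is at least as good on every objective and strictly better on at least one, so #6 dominates #5.

No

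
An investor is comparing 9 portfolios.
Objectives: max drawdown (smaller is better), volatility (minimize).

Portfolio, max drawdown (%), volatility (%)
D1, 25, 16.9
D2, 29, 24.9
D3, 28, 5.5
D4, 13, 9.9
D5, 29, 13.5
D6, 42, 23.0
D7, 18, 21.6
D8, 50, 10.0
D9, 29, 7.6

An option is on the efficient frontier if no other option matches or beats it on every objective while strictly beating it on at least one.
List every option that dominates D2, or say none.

D1, D3, D4, D5, D7, D9

D1: max drawdown 25≤29, volatility 16.9≤24.9 — dominates D2.
D3: max drawdown 28≤29, volatility 5.5≤24.9 — dominates D2.
D4: max drawdown 13≤29, volatility 9.9≤24.9 — dominates D2.
D5: max drawdown 29≤29, volatility 13.5≤24.9 — dominates D2.
D7: max drawdown 18≤29, volatility 21.6≤24.9 — dominates D2.
D9: max drawdown 29≤29, volatility 7.6≤24.9 — dominates D2.
Others (D6, D8) are each worse than D2 on at least one objective.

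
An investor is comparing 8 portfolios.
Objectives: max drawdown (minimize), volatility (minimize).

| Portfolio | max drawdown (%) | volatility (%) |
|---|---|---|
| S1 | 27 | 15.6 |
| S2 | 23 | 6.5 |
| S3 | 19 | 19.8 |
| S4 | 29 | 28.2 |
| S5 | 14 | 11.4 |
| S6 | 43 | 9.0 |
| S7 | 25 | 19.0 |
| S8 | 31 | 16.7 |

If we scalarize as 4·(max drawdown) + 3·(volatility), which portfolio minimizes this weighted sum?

S1: 4·27 + 3·15.6 = 154.8
S2: 4·23 + 3·6.5 = 111.5
S3: 4·19 + 3·19.8 = 135.4
S4: 4·29 + 3·28.2 = 200.6
S5: 4·14 + 3·11.4 = 90.2
S6: 4·43 + 3·9.0 = 199.0
S7: 4·25 + 3·19.0 = 157.0
S8: 4·31 + 3·16.7 = 174.1
Lowest: S5 at 90.2.

S5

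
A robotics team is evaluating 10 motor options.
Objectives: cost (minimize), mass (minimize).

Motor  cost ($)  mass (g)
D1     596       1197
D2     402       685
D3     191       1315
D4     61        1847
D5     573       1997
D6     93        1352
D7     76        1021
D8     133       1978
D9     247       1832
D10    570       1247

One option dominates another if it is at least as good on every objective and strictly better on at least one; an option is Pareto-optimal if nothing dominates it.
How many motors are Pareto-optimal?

3

D1: dominated by D2 (cost 402≤596, mass 685≤1197).
D2: not dominated (best mass).
D3: dominated by D7 (cost 76≤191, mass 1021≤1315).
D4: not dominated (best cost).
D5: dominated by D2 (cost 402≤573, mass 685≤1997).
D6: dominated by D7 (cost 76≤93, mass 1021≤1352).
D7: not dominated.
D8: dominated by D4 (cost 61≤133, mass 1847≤1978).
D9: dominated by D3 (cost 191≤247, mass 1315≤1832).
D10: dominated by D2 (cost 402≤570, mass 685≤1247).
Pareto-optimal: D2, D4, D7 → 3.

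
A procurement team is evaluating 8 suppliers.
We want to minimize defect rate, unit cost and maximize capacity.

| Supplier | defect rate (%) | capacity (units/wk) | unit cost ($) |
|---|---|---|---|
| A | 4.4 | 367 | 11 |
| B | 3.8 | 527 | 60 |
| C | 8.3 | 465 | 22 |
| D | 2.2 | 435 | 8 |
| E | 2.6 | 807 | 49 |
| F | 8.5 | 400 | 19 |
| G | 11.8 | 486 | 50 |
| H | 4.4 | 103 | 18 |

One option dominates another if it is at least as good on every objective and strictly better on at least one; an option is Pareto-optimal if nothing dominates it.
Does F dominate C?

F vs C: F is worse on defect rate (8.5 vs 8.3), so it does not dominate C.

No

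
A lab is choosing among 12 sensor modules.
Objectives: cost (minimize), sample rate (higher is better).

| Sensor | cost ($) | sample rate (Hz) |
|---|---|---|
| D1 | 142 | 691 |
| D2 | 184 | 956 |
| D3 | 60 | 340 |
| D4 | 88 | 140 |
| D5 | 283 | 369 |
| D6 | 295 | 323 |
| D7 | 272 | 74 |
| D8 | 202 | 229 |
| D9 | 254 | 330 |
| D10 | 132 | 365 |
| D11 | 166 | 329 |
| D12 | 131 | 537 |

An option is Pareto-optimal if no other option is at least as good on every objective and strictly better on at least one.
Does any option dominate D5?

Yes

D1 vs D5: cost 142≤283, sample rate 691≥369 — D1 is at least as good on every objective and strictly better on at least one, so D1 dominates D5.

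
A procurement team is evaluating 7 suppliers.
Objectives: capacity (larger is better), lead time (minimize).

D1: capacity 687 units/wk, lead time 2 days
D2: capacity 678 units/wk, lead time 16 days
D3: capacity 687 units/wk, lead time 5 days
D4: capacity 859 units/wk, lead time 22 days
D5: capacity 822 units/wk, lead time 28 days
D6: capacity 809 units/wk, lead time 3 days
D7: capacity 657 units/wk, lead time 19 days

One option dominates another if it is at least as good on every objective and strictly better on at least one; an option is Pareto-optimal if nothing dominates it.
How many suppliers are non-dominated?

D1: not dominated (best lead time).
D2: dominated by D1 (capacity 687≥678, lead time 2≤16).
D3: dominated by D1 (capacity 687≥687, lead time 2≤5).
D4: not dominated (best capacity).
D5: dominated by D4 (capacity 859≥822, lead time 22≤28).
D6: not dominated.
D7: dominated by D1 (capacity 687≥657, lead time 2≤19).
Pareto-optimal: D1, D4, D6 → 3.

3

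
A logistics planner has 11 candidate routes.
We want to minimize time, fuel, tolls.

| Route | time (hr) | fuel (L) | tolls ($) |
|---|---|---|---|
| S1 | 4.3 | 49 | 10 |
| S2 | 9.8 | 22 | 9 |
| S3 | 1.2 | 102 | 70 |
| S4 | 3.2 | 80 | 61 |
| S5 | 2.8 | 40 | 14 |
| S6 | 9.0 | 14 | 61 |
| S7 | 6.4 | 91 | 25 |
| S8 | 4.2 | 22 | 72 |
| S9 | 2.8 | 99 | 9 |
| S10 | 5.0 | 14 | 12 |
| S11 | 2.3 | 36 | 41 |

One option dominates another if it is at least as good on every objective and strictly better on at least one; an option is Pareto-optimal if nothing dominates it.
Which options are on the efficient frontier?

S1, S2, S3, S5, S8, S9, S10, S11

S1: not dominated.
S2: not dominated.
S3: not dominated (best time).
S4: dominated by S5 (time 2.8≤3.2, fuel 40≤80, tolls 14≤61).
S5: not dominated.
S6: dominated by S10 (time 5.0≤9.0, fuel 14≤14, tolls 12≤61).
S7: dominated by S1 (time 4.3≤6.4, fuel 49≤91, tolls 10≤25).
S8: not dominated.
S9: not dominated.
S10: not dominated.
S11: not dominated.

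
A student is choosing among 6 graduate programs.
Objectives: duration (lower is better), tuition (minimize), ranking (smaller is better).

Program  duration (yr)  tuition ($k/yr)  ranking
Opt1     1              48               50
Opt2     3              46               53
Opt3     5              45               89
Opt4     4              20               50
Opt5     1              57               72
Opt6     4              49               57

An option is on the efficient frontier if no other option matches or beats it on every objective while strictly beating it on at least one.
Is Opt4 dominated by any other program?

Opt1: worse on tuition (48 vs 20).
Opt2: worse on tuition (46 vs 20).
Opt3: worse on duration (5 vs 4).
Opt5: worse on tuition (57 vs 20).
Opt6: worse on tuition (49 vs 20).
No option is at least as good as Opt4 on every objective and strictly better on one.

No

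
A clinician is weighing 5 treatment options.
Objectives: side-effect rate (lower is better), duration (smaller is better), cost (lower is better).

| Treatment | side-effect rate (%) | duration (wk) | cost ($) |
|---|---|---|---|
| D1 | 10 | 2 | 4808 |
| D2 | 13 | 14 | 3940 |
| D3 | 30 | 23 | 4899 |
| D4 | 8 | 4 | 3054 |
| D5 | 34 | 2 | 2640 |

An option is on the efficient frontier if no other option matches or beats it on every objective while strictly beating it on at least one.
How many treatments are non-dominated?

D1: not dominated.
D2: dominated by D4 (side-effect rate 8≤13, duration 4≤14, cost 3054≤3940).
D3: dominated by D1 (side-effect rate 10≤30, duration 2≤23, cost 4808≤4899).
D4: not dominated (best side-effect rate).
D5: not dominated (best cost).
Pareto-optimal: D1, D4, D5 → 3.

3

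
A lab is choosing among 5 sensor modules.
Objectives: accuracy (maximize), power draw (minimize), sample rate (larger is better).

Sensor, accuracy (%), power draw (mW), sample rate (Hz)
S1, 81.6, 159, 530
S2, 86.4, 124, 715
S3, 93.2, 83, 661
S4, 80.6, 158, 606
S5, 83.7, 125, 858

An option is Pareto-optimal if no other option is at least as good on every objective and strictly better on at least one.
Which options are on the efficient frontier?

S2, S3, S5

S1: dominated by S2 (accuracy 86.4≥81.6, power draw 124≤159, sample rate 715≥530).
S2: not dominated.
S3: not dominated (best accuracy).
S4: dominated by S2 (accuracy 86.4≥80.6, power draw 124≤158, sample rate 715≥606).
S5: not dominated (best sample rate).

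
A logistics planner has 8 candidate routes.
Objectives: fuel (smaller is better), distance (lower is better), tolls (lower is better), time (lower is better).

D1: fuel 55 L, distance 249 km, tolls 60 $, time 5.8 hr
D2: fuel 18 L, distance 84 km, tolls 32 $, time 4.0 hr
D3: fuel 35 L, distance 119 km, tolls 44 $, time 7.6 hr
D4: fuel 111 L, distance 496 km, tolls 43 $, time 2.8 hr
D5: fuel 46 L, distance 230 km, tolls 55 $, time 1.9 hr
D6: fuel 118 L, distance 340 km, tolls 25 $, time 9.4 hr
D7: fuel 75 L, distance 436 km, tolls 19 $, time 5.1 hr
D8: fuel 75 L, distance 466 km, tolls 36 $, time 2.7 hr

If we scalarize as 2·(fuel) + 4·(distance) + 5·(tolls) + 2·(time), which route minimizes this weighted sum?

D1: 2·55 + 4·249 + 5·60 + 2·5.8 = 1417.6
D2: 2·18 + 4·84 + 5·32 + 2·4.0 = 540.0
D3: 2·35 + 4·119 + 5·44 + 2·7.6 = 781.2
D4: 2·111 + 4·496 + 5·43 + 2·2.8 = 2426.6
D5: 2·46 + 4·230 + 5·55 + 2·1.9 = 1290.8
D6: 2·118 + 4·340 + 5·25 + 2·9.4 = 1739.8
D7: 2·75 + 4·436 + 5·19 + 2·5.1 = 1999.2
D8: 2·75 + 4·466 + 5·36 + 2·2.7 = 2199.4
Lowest: D2 at 540.0.

D2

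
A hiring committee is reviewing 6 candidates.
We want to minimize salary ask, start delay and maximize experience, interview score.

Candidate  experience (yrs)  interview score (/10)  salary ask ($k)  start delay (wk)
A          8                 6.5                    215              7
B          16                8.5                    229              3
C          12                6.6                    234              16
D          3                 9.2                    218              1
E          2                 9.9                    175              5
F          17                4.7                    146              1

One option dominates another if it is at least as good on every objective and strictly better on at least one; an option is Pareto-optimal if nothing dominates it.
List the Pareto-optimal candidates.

A: not dominated.
B: not dominated.
C: dominated by B (experience 16≥12, interview score 8.5≥6.6, salary ask 229≤234, start delay 3≤16).
D: not dominated.
E: not dominated (best interview score).
F: not dominated (best experience).

A, B, D, E, F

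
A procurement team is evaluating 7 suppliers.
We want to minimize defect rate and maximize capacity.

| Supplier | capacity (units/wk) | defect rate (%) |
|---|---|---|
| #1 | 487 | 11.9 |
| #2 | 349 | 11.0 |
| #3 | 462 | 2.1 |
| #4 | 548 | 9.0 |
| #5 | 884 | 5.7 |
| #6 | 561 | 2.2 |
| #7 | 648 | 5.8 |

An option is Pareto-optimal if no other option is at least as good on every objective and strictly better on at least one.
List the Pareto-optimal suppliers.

#3, #5, #6

#1: dominated by #4 (capacity 548≥487, defect rate 9.0≤11.9).
#2: dominated by #3 (capacity 462≥349, defect rate 2.1≤11.0).
#3: not dominated (best defect rate).
#4: dominated by #5 (capacity 884≥548, defect rate 5.7≤9.0).
#5: not dominated (best capacity).
#6: not dominated.
#7: dominated by #5 (capacity 884≥648, defect rate 5.7≤5.8).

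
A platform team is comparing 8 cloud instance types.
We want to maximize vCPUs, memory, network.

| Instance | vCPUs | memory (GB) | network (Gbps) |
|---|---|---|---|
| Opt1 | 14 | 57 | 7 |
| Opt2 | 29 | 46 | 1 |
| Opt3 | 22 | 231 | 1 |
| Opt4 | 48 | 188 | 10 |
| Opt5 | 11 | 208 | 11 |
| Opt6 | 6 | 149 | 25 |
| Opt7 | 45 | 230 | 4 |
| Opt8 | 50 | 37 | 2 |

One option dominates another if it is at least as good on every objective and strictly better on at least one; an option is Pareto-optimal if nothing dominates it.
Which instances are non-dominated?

Opt3, Opt4, Opt5, Opt6, Opt7, Opt8

Opt1: dominated by Opt4 (vCPUs 48≥14, memory 188≥57, network 10≥7).
Opt2: dominated by Opt4 (vCPUs 48≥29, memory 188≥46, network 10≥1).
Opt3: not dominated (best memory).
Opt4: not dominated.
Opt5: not dominated.
Opt6: not dominated (best network).
Opt7: not dominated.
Opt8: not dominated (best vCPUs).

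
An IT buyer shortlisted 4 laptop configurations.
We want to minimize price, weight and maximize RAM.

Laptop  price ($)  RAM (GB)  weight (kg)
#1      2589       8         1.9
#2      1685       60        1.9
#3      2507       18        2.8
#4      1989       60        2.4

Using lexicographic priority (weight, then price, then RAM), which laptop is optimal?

First minimize weight: best is 1.9, kept {#1, #2}.
Then minimize price: best is 1685, kept {#2}.

#2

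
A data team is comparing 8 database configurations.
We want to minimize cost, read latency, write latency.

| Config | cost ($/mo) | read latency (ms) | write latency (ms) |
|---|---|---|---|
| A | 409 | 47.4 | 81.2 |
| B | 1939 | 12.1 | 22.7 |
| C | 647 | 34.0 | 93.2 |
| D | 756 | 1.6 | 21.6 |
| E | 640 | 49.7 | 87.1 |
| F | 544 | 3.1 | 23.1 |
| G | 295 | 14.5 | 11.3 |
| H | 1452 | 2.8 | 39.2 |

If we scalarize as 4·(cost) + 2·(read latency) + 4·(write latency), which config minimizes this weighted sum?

G

A: 4·409 + 2·47.4 + 4·81.2 = 2055.6
B: 4·1939 + 2·12.1 + 4·22.7 = 7871.0
C: 4·647 + 2·34.0 + 4·93.2 = 3028.8
D: 4·756 + 2·1.6 + 4·21.6 = 3113.6
E: 4·640 + 2·49.7 + 4·87.1 = 3007.8
F: 4·544 + 2·3.1 + 4·23.1 = 2274.6
G: 4·295 + 2·14.5 + 4·11.3 = 1254.2
H: 4·1452 + 2·2.8 + 4·39.2 = 5970.4
Lowest: G at 1254.2.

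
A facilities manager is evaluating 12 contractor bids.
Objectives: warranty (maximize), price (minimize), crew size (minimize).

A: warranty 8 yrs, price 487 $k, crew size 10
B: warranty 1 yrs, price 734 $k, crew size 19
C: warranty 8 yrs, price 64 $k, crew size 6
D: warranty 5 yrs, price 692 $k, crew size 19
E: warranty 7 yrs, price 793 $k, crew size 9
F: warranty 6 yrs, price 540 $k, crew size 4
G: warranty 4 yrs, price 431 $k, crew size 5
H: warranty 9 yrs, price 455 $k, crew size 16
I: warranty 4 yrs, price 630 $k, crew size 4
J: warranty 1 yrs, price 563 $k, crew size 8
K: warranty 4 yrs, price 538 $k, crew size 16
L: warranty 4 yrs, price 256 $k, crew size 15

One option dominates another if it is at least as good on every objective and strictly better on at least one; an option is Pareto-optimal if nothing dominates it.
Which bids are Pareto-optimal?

C, F, G, H

A: dominated by C (warranty 8≥8, price 64≤487, crew size 6≤10).
B: dominated by A (warranty 8≥1, price 487≤734, crew size 10≤19).
C: not dominated (best price).
D: dominated by A (warranty 8≥5, price 487≤692, crew size 10≤19).
E: dominated by C (warranty 8≥7, price 64≤793, crew size 6≤9).
F: not dominated.
G: not dominated.
H: not dominated (best warranty).
I: dominated by F (warranty 6≥4, price 540≤630, crew size 4≤4).
J: dominated by C (warranty 8≥1, price 64≤563, crew size 6≤8).
K: dominated by A (warranty 8≥4, price 487≤538, crew size 10≤16).
L: dominated by C (warranty 8≥4, price 64≤256, crew size 6≤15).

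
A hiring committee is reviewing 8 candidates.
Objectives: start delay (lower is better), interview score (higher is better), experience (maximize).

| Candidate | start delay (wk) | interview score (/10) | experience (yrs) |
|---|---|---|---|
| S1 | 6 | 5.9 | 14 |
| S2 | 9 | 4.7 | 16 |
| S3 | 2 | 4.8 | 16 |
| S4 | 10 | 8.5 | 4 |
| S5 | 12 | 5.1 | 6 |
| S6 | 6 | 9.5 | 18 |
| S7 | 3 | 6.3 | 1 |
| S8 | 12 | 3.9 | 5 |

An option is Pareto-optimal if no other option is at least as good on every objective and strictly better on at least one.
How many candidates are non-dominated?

3

S1: dominated by S6 (start delay 6≤6, interview score 9.5≥5.9, experience 18≥14).
S2: dominated by S3 (start delay 2≤9, interview score 4.8≥4.7, experience 16≥16).
S3: not dominated (best start delay).
S4: dominated by S6 (start delay 6≤10, interview score 9.5≥8.5, experience 18≥4).
S5: dominated by S1 (start delay 6≤12, interview score 5.9≥5.1, experience 14≥6).
S6: not dominated (best interview score).
S7: not dominated.
S8: dominated by S1 (start delay 6≤12, interview score 5.9≥3.9, experience 14≥5).
Pareto-optimal: S3, S6, S7 → 3.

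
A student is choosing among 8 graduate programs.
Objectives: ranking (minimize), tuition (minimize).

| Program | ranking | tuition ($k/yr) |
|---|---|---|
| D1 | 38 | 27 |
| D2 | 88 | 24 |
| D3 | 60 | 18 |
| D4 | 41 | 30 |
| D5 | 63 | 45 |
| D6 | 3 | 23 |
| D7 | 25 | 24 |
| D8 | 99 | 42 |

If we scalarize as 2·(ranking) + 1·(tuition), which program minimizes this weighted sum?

D1: 2·38 + 1·27 = 103
D2: 2·88 + 1·24 = 200
D3: 2·60 + 1·18 = 138
D4: 2·41 + 1·30 = 112
D5: 2·63 + 1·45 = 171
D6: 2·3 + 1·23 = 29
D7: 2·25 + 1·24 = 74
D8: 2·99 + 1·42 = 240
Lowest: D6 at 29.

D6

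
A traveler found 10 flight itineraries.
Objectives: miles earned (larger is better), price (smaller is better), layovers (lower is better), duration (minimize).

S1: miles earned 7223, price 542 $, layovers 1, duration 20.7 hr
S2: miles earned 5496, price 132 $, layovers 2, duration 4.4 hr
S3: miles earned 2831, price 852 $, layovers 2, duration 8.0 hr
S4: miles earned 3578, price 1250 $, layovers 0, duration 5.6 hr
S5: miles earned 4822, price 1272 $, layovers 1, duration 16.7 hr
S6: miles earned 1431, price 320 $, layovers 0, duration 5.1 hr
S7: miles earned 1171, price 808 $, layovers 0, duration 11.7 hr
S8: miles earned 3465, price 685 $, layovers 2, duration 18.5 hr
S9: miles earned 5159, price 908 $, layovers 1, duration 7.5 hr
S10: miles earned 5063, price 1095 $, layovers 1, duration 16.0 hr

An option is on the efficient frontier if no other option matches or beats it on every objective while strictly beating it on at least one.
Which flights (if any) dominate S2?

S1: worse on price (542 vs 132).
S3: worse on miles earned (2831 vs 5496).
S4: worse on miles earned (3578 vs 5496).
S5: worse on miles earned (4822 vs 5496).
S6: worse on miles earned (1431 vs 5496).
S7: worse on miles earned (1171 vs 5496).
S8: worse on miles earned (3465 vs 5496).
S9: worse on miles earned (5159 vs 5496).
S10: worse on miles earned (5063 vs 5496).
No option dominates S2.

none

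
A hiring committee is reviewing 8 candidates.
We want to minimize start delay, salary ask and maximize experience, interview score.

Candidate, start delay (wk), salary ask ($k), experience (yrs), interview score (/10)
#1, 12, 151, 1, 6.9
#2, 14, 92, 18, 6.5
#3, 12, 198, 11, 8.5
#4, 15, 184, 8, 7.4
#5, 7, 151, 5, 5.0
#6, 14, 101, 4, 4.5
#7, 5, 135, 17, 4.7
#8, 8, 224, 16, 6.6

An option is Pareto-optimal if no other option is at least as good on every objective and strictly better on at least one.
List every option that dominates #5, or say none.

#1: worse on start delay (12 vs 7).
#2: worse on start delay (14 vs 7).
#3: worse on start delay (12 vs 7).
#4: worse on start delay (15 vs 7).
#6: worse on start delay (14 vs 7).
#7: worse on interview score (4.7 vs 5.0).
#8: worse on start delay (8 vs 7).
No option dominates #5.

none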